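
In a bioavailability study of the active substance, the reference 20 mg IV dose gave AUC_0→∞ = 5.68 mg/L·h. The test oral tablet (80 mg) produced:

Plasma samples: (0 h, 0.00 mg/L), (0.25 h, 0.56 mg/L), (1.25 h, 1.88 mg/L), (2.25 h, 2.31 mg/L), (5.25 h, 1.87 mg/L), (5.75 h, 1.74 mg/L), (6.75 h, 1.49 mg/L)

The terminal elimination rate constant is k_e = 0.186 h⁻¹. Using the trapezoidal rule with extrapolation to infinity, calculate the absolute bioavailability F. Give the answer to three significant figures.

Trapezoidal AUC_0→6.75 (oral tablet):
  [0→0.25]: (0.00+0.56)/2 × 0.25 = 0.07
  [0.25→1.25]: (0.56+1.88)/2 × 1 = 1.22
  [1.25→2.25]: (1.88+2.31)/2 × 1 = 2.095
  [2.25→5.25]: (2.31+1.87)/2 × 3 = 6.27
  [5.25→5.75]: (1.87+1.74)/2 × 0.5 = 0.9025
  [5.75→6.75]: (1.74+1.49)/2 × 1 = 1.615
  Sum = 12.1725 mg/L·h
Tail: C_last/k_e = 1.49/0.186 = 8.011
AUC_0→∞ (oral tablet) = 12.1725 + 8.011 = 20.1835 mg/L·h
F = (AUC_ev/D_ev)/(AUC_iv/D_iv) = (20.1835/80)/(5.68/20) = 0.25229375/0.284 = 0.8884

F = 0.888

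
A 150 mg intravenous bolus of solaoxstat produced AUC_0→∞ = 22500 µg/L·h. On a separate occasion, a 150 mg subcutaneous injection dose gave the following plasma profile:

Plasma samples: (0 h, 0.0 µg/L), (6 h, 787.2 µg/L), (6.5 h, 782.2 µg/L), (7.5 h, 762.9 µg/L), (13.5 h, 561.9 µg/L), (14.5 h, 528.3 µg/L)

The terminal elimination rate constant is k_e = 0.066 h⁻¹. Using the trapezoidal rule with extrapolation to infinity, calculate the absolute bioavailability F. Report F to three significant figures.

F = 0.713

Trapezoidal AUC_0→14.5 (subcutaneous injection):
  [0→6]: (0.0+787.2)/2 × 6 = 2361.6
  [6→6.5]: (787.2+782.2)/2 × 0.5 = 392.35
  [6.5→7.5]: (782.2+762.9)/2 × 1 = 772.55
  [7.5→13.5]: (762.9+561.9)/2 × 6 = 3974.4
  [13.5→14.5]: (561.9+528.3)/2 × 1 = 545.1
  Sum = 8046.0 µg/L·h
Tail: C_last/k_e = 528.3/0.066 = 8004.545
AUC_0→∞ (subcutaneous injection) = 8046.0 + 8004.545 = 16050.545 µg/L·h
F = (AUC_ev/D_ev)/(AUC_iv/D_iv) = (16050.545/150)/(22500/150) = 107.004/150 = 0.7134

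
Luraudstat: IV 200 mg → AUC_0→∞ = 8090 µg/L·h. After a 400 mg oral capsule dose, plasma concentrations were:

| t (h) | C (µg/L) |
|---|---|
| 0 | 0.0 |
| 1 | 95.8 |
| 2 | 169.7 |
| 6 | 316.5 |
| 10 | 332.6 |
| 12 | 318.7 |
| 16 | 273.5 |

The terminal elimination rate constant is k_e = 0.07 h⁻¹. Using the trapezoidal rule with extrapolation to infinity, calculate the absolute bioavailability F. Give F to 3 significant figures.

F = 0.506

Trapezoidal AUC_0→16 (oral capsule):
  [0→1]: (0.0+95.8)/2 × 1 = 47.9
  [1→2]: (95.8+169.7)/2 × 1 = 132.75
  [2→6]: (169.7+316.5)/2 × 4 = 972.4
  [6→10]: (316.5+332.6)/2 × 4 = 1298.2
  [10→12]: (332.6+318.7)/2 × 2 = 651.3
  [12→16]: (318.7+273.5)/2 × 4 = 1184.4
  Sum = 4286.95 µg/L·h
Tail: C_last/k_e = 273.5/0.07 = 3907.143
AUC_0→∞ (oral capsule) = 4286.95 + 3907.143 = 8194.093 µg/L·h
F = (AUC_ev/D_ev)/(AUC_iv/D_iv) = (8194.093/400)/(8090/200) = 20.4852/40.45 = 0.5064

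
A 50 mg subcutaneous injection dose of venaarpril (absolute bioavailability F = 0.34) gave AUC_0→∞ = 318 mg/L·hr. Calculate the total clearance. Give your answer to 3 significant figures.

CL = F × Dose / AUC_0→∞
   = 0.34 × 50 / 318 = 0.0534591 L/hr

CL = 0.0535 L/hr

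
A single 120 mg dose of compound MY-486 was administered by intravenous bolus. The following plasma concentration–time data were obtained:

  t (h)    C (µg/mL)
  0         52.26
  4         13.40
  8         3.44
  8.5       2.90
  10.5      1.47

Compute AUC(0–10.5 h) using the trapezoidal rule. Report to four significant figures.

Trapezoidal AUC_0→10.5:
  [0→4]: (52.26+13.40)/2 × 4 = 131.32
  [4→8]: (13.40+3.44)/2 × 4 = 33.68
  [8→8.5]: (3.44+2.90)/2 × 0.5 = 1.585
  [8.5→10.5]: (2.90+1.47)/2 × 2 = 4.37
  Sum = 170.955 µg/mL·h

AUC = 171.0 µg/mL·h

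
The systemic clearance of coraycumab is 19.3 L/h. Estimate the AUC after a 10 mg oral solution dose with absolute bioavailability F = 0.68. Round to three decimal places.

AUC = 0.352 mg/L·h

AUC_0→∞ = F × Dose / CL
        = 0.68 × 10 / 19.3 = 0.352332 mg/L·h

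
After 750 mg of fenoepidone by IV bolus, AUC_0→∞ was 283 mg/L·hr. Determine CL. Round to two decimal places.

CL = Dose_iv / AUC_0→∞
   = 750 / 283 = 2.65018 L/hr

CL = 2.65 L/hr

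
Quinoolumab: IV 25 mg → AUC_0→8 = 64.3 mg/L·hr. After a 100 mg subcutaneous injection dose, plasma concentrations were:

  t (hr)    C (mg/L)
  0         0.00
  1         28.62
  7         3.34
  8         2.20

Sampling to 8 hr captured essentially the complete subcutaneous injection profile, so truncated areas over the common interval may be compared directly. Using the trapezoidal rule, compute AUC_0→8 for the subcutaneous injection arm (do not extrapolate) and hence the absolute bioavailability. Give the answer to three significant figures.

F = 0.439

Trapezoidal AUC_0→8 (subcutaneous injection):
  [0→1]: (0.00+28.62)/2 × 1 = 14.31
  [1→7]: (28.62+3.34)/2 × 6 = 95.88
  [7→8]: (3.34+2.20)/2 × 1 = 2.77
  Sum = 112.96 mg/L·hr
F = (AUC_ev/D_ev)/(AUC_iv/D_iv) = (112.96/100)/(64.3/25) = 1.1296/2.572 = 0.4392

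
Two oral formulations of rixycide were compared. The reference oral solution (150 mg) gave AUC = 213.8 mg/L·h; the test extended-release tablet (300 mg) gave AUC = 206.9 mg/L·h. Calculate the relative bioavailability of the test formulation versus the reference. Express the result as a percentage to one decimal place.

F_rel = (AUC_test/D_test) / (AUC_ref/D_ref)
      = (206.9/300) / (213.8/150)
      = 0.689667 / 1.42533 = 0.4839 = 48.39%

F_rel = 48.4%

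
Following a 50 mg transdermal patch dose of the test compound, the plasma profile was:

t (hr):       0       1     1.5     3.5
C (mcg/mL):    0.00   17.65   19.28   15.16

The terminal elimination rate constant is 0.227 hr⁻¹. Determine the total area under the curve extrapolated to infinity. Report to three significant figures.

AUC = 119 mcg/mL·hr

Trapezoidal AUC_0→3.5:
  [0→1]: (0.00+17.65)/2 × 1 = 8.825
  [1→1.5]: (17.65+19.28)/2 × 0.5 = 9.2325
  [1.5→3.5]: (19.28+15.16)/2 × 2 = 34.44
  Sum = 52.4975 mcg/mL·hr
Extrapolated tail: C_last / k_e = 15.16 / 0.227 = 66.784
AUC_0→∞ = 52.4975 + 66.784 = 119.2815 mcg/mL·hr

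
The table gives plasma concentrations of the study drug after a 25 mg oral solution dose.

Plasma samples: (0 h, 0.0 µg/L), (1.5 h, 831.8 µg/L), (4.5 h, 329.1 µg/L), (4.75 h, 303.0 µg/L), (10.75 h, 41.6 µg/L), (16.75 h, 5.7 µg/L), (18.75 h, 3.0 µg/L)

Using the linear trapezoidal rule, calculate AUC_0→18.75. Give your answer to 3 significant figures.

AUC = 3630 µg/L·h

Trapezoidal AUC_0→18.75:
  [0→1.5]: (0.0+831.8)/2 × 1.5 = 623.85
  [1.5→4.5]: (831.8+329.1)/2 × 3 = 1741.35
  [4.5→4.75]: (329.1+303.0)/2 × 0.25 = 79.0125
  [4.75→10.75]: (303.0+41.6)/2 × 6 = 1033.8
  [10.75→16.75]: (41.6+5.7)/2 × 6 = 141.9
  [16.75→18.75]: (5.7+3.0)/2 × 2 = 8.7
  Sum = 3628.6125 µg/L·h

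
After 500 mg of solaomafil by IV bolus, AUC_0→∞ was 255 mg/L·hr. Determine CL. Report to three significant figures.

CL = Dose_iv / AUC_0→∞
   = 500 / 255 = 1.96078 L/hr

CL = 1.96 L/hr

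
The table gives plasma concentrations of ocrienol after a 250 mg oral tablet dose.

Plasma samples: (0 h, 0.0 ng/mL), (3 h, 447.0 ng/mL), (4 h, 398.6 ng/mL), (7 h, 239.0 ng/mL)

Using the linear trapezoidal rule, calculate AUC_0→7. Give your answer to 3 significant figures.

Trapezoidal AUC_0→7:
  [0→3]: (0.0+447.0)/2 × 3 = 670.5
  [3→4]: (447.0+398.6)/2 × 1 = 422.8
  [4→7]: (398.6+239.0)/2 × 3 = 956.4
  Sum = 2049.7 ng/mL·h

AUC = 2050 ng/mL·h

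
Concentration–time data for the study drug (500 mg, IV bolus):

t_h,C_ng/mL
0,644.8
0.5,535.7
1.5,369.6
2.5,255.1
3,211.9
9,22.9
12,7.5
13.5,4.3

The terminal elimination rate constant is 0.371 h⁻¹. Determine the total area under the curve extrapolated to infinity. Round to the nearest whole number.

AUC = 1947 ng/mL·h

Trapezoidal AUC_0→13.5:
  [0→0.5]: (644.8+535.7)/2 × 0.5 = 295.125
  [0.5→1.5]: (535.7+369.6)/2 × 1 = 452.65
  [1.5→2.5]: (369.6+255.1)/2 × 1 = 312.35
  [2.5→3]: (255.1+211.9)/2 × 0.5 = 116.75
  [3→9]: (211.9+22.9)/2 × 6 = 704.4
  [9→12]: (22.9+7.5)/2 × 3 = 45.6
  [12→13.5]: (7.5+4.3)/2 × 1.5 = 8.85
  Sum = 1935.725 ng/mL·h
Extrapolated tail: C_last / k_e = 4.3 / 0.371 = 11.590
AUC_0→∞ = 1935.725 + 11.590 = 1947.315 ng/mL·h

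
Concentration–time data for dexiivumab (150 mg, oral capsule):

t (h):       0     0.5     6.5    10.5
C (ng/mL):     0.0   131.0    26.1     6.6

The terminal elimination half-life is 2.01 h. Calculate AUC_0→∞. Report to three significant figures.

AUC = 589 ng/mL·h

Trapezoidal AUC_0→10.5:
  [0→0.5]: (0.0+131.0)/2 × 0.5 = 32.75
  [0.5→6.5]: (131.0+26.1)/2 × 6 = 471.3
  [6.5→10.5]: (26.1+6.6)/2 × 4 = 65.4
  Sum = 569.45 ng/mL·h
k_e = ln2 / t½ = 0.693147 / 2.01 = 0.3448 h^-1
Extrapolated tail: C_last / k_e = 6.6 / 0.3448 = 19.142
AUC_0→∞ = 569.45 + 19.142 = 588.592 ng/mL·h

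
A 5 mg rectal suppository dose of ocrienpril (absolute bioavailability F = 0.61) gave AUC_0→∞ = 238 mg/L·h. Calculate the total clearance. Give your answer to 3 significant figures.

CL = F × Dose / AUC_0→∞
   = 0.61 × 5 / 238 = 0.0128151 L/h

CL = 0.0128 L/h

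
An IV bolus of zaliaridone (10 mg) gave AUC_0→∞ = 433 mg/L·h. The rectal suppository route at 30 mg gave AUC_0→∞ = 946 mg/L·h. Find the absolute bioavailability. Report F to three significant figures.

F = 0.728

F = (AUC_ev / D_ev) / (AUC_iv / D_iv)
  = (946/30) / (433/10)
  = 31.5333 / 43.3 = 0.7283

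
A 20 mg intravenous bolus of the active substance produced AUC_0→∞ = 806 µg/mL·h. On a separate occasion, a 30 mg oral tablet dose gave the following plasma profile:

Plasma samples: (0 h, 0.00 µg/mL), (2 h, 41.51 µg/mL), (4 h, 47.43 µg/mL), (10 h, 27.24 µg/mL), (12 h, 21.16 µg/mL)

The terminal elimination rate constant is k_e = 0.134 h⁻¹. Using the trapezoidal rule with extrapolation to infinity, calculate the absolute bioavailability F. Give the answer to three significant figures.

Trapezoidal AUC_0→12 (oral tablet):
  [0→2]: (0.00+41.51)/2 × 2 = 41.51
  [2→4]: (41.51+47.43)/2 × 2 = 88.94
  [4→10]: (47.43+27.24)/2 × 6 = 224.01
  [10→12]: (27.24+21.16)/2 × 2 = 48.4
  Sum = 402.86 µg/mL·h
Tail: C_last/k_e = 21.16/0.134 = 157.910
AUC_0→∞ (oral tablet) = 402.86 + 157.910 = 560.77 µg/mL·h
F = (AUC_ev/D_ev)/(AUC_iv/D_iv) = (560.77/30)/(806/20) = 18.6923/40.3 = 0.4638

F = 0.464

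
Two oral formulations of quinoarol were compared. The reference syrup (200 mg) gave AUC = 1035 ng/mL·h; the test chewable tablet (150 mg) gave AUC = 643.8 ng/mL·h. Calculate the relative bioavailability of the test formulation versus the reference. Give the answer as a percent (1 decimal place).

F_rel = (AUC_test/D_test) / (AUC_ref/D_ref)
      = (643.8/150) / (1035/200)
      = 4.292 / 5.175 = 0.8294 = 82.94%

F_rel = 82.9%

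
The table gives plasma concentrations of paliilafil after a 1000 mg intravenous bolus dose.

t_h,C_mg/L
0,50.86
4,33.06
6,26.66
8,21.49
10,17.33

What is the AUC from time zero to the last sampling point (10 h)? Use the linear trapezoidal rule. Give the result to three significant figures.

AUC = 315 mg/L·h

Trapezoidal AUC_0→10:
  [0→4]: (50.86+33.06)/2 × 4 = 167.84
  [4→6]: (33.06+26.66)/2 × 2 = 59.72
  [6→8]: (26.66+21.49)/2 × 2 = 48.15
  [8→10]: (21.49+17.33)/2 × 2 = 38.82
  Sum = 314.53 mg/L·h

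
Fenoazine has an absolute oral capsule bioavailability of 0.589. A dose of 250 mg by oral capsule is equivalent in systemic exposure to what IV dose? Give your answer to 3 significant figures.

Systemic exposure from an extravascular dose = F × D_ev, so the equivalent IV dose is F × D_ev.
D_iv = F × D_ev = 0.589 × 250 = 147.25 mg

D_iv = 147 mg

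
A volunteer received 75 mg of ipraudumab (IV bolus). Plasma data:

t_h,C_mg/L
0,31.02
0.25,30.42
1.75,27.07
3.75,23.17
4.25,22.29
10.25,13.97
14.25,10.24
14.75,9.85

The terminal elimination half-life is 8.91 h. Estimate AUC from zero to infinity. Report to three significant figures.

AUC = 401 mg/L·h

Trapezoidal AUC_0→14.75:
  [0→0.25]: (31.02+30.42)/2 × 0.25 = 7.68
  [0.25→1.75]: (30.42+27.07)/2 × 1.5 = 43.1175
  [1.75→3.75]: (27.07+23.17)/2 × 2 = 50.24
  [3.75→4.25]: (23.17+22.29)/2 × 0.5 = 11.365
  [4.25→10.25]: (22.29+13.97)/2 × 6 = 108.78
  [10.25→14.25]: (13.97+10.24)/2 × 4 = 48.42
  [14.25→14.75]: (10.24+9.85)/2 × 0.5 = 5.0225
  Sum = 274.625 mg/L·h
k_e = ln2 / t½ = 0.693147 / 8.91 = 0.0778 h^-1
Extrapolated tail: C_last / k_e = 9.85 / 0.0778 = 126.607
AUC_0→∞ = 274.625 + 126.607 = 401.232 mg/L·h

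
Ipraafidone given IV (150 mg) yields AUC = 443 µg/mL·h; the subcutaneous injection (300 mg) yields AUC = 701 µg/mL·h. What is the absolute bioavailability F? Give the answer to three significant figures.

F = 0.791

F = (AUC_ev / D_ev) / (AUC_iv / D_iv)
  = (701/300) / (443/150)
  = 2.33667 / 2.95333 = 0.7912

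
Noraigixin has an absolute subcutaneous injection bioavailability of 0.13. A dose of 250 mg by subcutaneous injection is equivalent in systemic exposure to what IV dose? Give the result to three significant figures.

Systemic exposure from an extravascular dose = F × D_ev, so the equivalent IV dose is F × D_ev.
D_iv = F × D_ev = 0.13 × 250 = 32.5 mg

D_iv = 32.5 mg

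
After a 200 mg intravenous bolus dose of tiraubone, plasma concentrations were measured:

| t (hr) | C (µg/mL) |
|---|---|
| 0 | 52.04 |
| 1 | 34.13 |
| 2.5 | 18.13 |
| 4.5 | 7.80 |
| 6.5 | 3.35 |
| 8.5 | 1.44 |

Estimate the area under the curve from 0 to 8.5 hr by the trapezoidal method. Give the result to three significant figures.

AUC = 124 µg/mL·hr

Trapezoidal AUC_0→8.5:
  [0→1]: (52.04+34.13)/2 × 1 = 43.085
  [1→2.5]: (34.13+18.13)/2 × 1.5 = 39.195
  [2.5→4.5]: (18.13+7.80)/2 × 2 = 25.93
  [4.5→6.5]: (7.80+3.35)/2 × 2 = 11.15
  [6.5→8.5]: (3.35+1.44)/2 × 2 = 4.79
  Sum = 124.15 µg/mL·hr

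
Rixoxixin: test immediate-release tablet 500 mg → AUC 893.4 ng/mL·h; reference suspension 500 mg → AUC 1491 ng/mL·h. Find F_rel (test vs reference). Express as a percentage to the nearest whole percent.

F_rel = 60%

F_rel = (AUC_test/D_test) / (AUC_ref/D_ref)
      = (893.4/500) / (1491/500)
      = 1.7868 / 2.982 = 0.5992 = 59.92%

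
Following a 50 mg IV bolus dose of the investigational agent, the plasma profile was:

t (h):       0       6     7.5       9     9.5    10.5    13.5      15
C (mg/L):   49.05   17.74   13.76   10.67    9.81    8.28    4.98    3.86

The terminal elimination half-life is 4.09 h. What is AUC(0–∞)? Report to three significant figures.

AUC = 306 mg/L·h

Trapezoidal AUC_0→15:
  [0→6]: (49.05+17.74)/2 × 6 = 200.37
  [6→7.5]: (17.74+13.76)/2 × 1.5 = 23.625
  [7.5→9]: (13.76+10.67)/2 × 1.5 = 18.3225
  [9→9.5]: (10.67+9.81)/2 × 0.5 = 5.12
  [9.5→10.5]: (9.81+8.28)/2 × 1 = 9.045
  [10.5→13.5]: (8.28+4.98)/2 × 3 = 19.89
  [13.5→15]: (4.98+3.86)/2 × 1.5 = 6.63
  Sum = 283.0025 mg/L·h
k_e = ln2 / t½ = 0.693147 / 4.09 = 0.1695 h^-1
Extrapolated tail: C_last / k_e = 3.86 / 0.1695 = 22.773
AUC_0→∞ = 283.0025 + 22.773 = 305.7755 mg/L·h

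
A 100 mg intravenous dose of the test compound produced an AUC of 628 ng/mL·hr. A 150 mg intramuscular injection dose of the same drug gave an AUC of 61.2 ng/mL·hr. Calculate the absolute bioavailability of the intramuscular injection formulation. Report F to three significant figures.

F = (AUC_ev / D_ev) / (AUC_iv / D_iv)
  = (61.2/150) / (628/100)
  = 0.408 / 6.28 = 0.0650

F = 0.0650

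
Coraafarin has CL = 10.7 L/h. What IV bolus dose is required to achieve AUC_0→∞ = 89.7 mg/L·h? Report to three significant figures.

Dose = 960 mg

Dose_iv = CL × AUC_0→∞
     = 10.7 × 89.7 = 959.79 mg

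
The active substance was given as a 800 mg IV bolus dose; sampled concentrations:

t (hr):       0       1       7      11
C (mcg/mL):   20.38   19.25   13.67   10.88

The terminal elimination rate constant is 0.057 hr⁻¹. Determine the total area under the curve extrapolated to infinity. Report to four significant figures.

Trapezoidal AUC_0→11:
  [0→1]: (20.38+19.25)/2 × 1 = 19.815
  [1→7]: (19.25+13.67)/2 × 6 = 98.76
  [7→11]: (13.67+10.88)/2 × 4 = 49.1
  Sum = 167.675 mcg/mL·hr
Extrapolated tail: C_last / k_e = 10.88 / 0.057 = 190.877
AUC_0→∞ = 167.675 + 190.877 = 358.552 mcg/mL·hr

AUC = 358.6 mcg/mL·hr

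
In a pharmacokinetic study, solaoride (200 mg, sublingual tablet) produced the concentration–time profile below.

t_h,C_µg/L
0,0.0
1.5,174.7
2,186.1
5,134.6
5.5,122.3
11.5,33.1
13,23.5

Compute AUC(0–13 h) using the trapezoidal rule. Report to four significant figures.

AUC = 1275 µg/L·h

Trapezoidal AUC_0→13:
  [0→1.5]: (0.0+174.7)/2 × 1.5 = 131.025
  [1.5→2]: (174.7+186.1)/2 × 0.5 = 90.2
  [2→5]: (186.1+134.6)/2 × 3 = 481.05
  [5→5.5]: (134.6+122.3)/2 × 0.5 = 64.225
  [5.5→11.5]: (122.3+33.1)/2 × 6 = 466.2
  [11.5→13]: (33.1+23.5)/2 × 1.5 = 42.45
  Sum = 1275.15 µg/L·h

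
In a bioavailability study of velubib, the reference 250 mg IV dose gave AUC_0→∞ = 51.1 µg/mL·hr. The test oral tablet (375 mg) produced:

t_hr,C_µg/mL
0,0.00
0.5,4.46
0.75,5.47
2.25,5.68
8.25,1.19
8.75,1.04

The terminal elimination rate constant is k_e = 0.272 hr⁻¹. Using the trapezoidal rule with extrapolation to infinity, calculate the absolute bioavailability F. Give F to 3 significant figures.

F = 0.466

Trapezoidal AUC_0→8.75 (oral tablet):
  [0→0.5]: (0.00+4.46)/2 × 0.5 = 1.115
  [0.5→0.75]: (4.46+5.47)/2 × 0.25 = 1.24125
  [0.75→2.25]: (5.47+5.68)/2 × 1.5 = 8.3625
  [2.25→8.25]: (5.68+1.19)/2 × 6 = 20.61
  [8.25→8.75]: (1.19+1.04)/2 × 0.5 = 0.5575
  Sum = 31.88625 µg/mL·hr
Tail: C_last/k_e = 1.04/0.272 = 3.824
AUC_0→∞ (oral tablet) = 31.88625 + 3.824 = 35.71025 µg/mL·hr
F = (AUC_ev/D_ev)/(AUC_iv/D_iv) = (35.71025/375)/(51.1/250) = 0.0952273/0.2044 = 0.4659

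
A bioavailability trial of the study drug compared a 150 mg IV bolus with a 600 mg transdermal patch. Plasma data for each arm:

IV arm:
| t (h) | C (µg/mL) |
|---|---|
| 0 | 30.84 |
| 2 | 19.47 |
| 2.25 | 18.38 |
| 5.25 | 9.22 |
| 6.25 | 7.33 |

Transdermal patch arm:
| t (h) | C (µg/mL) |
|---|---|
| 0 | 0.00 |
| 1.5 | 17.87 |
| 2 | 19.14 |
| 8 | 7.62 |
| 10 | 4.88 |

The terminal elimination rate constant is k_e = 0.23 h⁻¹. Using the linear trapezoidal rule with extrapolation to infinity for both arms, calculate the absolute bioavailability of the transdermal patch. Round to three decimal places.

F = 0.250

Trapezoidal AUC_0→6.25 (IV):
  [0→2]: (30.84+19.47)/2 × 2 = 50.31
  [2→2.25]: (19.47+18.38)/2 × 0.25 = 4.73125
  [2.25→5.25]: (18.38+9.22)/2 × 3 = 41.4
  [5.25→6.25]: (9.22+7.33)/2 × 1 = 8.275
  Sum = 104.71625 µg/mL·h
IV tail: 7.33/0.23 = 31.870; AUC_iv,0→∞ = 104.71625 + 31.870 = 136.58625 µg/mL·h
Trapezoidal AUC_0→10 (transdermal patch):
  [0→1.5]: (0.00+17.87)/2 × 1.5 = 13.4025
  [1.5→2]: (17.87+19.14)/2 × 0.5 = 9.2525
  [2→8]: (19.14+7.62)/2 × 6 = 80.28
  [8→10]: (7.62+4.88)/2 × 2 = 12.5
  Sum = 115.435 µg/mL·h
transdermal patch tail: 4.88/0.23 = 21.217; AUC_ev,0→∞ = 115.435 + 21.217 = 136.652 µg/mL·h
F = (AUC_ev/D_ev)/(AUC_iv/D_iv) = (136.652/600)/(136.58625/150) = 0.227753/0.910575 = 0.2501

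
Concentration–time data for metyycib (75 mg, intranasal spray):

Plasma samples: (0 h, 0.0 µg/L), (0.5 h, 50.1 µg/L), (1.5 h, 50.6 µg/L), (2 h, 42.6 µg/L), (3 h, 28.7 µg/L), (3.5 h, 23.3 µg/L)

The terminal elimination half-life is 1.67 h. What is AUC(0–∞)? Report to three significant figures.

Trapezoidal AUC_0→3.5:
  [0→0.5]: (0.0+50.1)/2 × 0.5 = 12.525
  [0.5→1.5]: (50.1+50.6)/2 × 1 = 50.35
  [1.5→2]: (50.6+42.6)/2 × 0.5 = 23.3
  [2→3]: (42.6+28.7)/2 × 1 = 35.65
  [3→3.5]: (28.7+23.3)/2 × 0.5 = 13.0
  Sum = 134.825 µg/L·h
k_e = ln2 / t½ = 0.693147 / 1.67 = 0.4151 h^-1
Extrapolated tail: C_last / k_e = 23.3 / 0.4151 = 56.131
AUC_0→∞ = 134.825 + 56.131 = 190.956 µg/L·h

AUC = 191 µg/L·h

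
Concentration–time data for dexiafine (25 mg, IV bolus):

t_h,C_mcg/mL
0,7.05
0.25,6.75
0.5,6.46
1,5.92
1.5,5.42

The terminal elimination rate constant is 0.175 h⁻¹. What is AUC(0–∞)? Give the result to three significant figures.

Trapezoidal AUC_0→1.5:
  [0→0.25]: (7.05+6.75)/2 × 0.25 = 1.725
  [0.25→0.5]: (6.75+6.46)/2 × 0.25 = 1.65125
  [0.5→1]: (6.46+5.92)/2 × 0.5 = 3.095
  [1→1.5]: (5.92+5.42)/2 × 0.5 = 2.835
  Sum = 9.30625 mcg/mL·h
Extrapolated tail: C_last / k_e = 5.42 / 0.175 = 30.971
AUC_0→∞ = 9.30625 + 30.971 = 40.27725 mcg/mL·h

AUC = 40.3 mcg/mL·h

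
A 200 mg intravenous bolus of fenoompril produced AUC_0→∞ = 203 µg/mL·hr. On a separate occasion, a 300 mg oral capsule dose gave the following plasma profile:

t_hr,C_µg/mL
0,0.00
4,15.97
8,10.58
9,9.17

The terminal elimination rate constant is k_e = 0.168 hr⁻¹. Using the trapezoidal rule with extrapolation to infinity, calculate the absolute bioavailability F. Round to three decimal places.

F = 0.491

Trapezoidal AUC_0→9 (oral capsule):
  [0→4]: (0.00+15.97)/2 × 4 = 31.94
  [4→8]: (15.97+10.58)/2 × 4 = 53.1
  [8→9]: (10.58+9.17)/2 × 1 = 9.875
  Sum = 94.915 µg/mL·hr
Tail: C_last/k_e = 9.17/0.168 = 54.583
AUC_0→∞ (oral capsule) = 94.915 + 54.583 = 149.498 µg/mL·hr
F = (AUC_ev/D_ev)/(AUC_iv/D_iv) = (149.498/300)/(203/200) = 0.498327/1.015 = 0.4910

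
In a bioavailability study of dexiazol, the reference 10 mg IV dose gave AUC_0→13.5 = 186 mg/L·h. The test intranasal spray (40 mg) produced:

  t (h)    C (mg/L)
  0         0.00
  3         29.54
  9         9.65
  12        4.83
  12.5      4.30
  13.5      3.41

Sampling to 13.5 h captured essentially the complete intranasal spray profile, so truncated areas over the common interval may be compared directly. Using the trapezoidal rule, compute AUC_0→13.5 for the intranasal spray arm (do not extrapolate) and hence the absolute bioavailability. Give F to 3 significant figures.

Trapezoidal AUC_0→13.5 (intranasal spray):
  [0→3]: (0.00+29.54)/2 × 3 = 44.31
  [3→9]: (29.54+9.65)/2 × 6 = 117.57
  [9→12]: (9.65+4.83)/2 × 3 = 21.72
  [12→12.5]: (4.83+4.30)/2 × 0.5 = 2.2825
  [12.5→13.5]: (4.30+3.41)/2 × 1 = 3.855
  Sum = 189.7375 mg/L·h
F = (AUC_ev/D_ev)/(AUC_iv/D_iv) = (189.7375/40)/(186/10) = 4.7434375/18.6 = 0.2550

F = 0.255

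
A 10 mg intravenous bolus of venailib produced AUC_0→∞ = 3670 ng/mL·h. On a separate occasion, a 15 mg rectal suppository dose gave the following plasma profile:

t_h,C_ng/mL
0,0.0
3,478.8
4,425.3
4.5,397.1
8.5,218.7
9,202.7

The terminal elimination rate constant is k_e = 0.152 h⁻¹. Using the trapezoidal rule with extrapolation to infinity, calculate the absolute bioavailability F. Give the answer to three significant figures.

F = 0.735

Trapezoidal AUC_0→9 (rectal suppository):
  [0→3]: (0.0+478.8)/2 × 3 = 718.2
  [3→4]: (478.8+425.3)/2 × 1 = 452.05
  [4→4.5]: (425.3+397.1)/2 × 0.5 = 205.6
  [4.5→8.5]: (397.1+218.7)/2 × 4 = 1231.6
  [8.5→9]: (218.7+202.7)/2 × 0.5 = 105.35
  Sum = 2712.8 ng/mL·h
Tail: C_last/k_e = 202.7/0.152 = 1333.553
AUC_0→∞ (rectal suppository) = 2712.8 + 1333.553 = 4046.353 ng/mL·h
F = (AUC_ev/D_ev)/(AUC_iv/D_iv) = (4046.353/15)/(3670/10) = 269.757/367 = 0.7350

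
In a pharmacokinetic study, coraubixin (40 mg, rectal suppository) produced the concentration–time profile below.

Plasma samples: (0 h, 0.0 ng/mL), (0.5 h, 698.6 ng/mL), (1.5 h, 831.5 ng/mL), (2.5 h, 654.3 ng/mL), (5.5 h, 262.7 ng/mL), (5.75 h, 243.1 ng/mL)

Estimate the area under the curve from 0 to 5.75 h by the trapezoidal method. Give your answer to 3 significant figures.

AUC = 3120 ng/mL·h

Trapezoidal AUC_0→5.75:
  [0→0.5]: (0.0+698.6)/2 × 0.5 = 174.65
  [0.5→1.5]: (698.6+831.5)/2 × 1 = 765.05
  [1.5→2.5]: (831.5+654.3)/2 × 1 = 742.9
  [2.5→5.5]: (654.3+262.7)/2 × 3 = 1375.5
  [5.5→5.75]: (262.7+243.1)/2 × 0.25 = 63.225
  Sum = 3121.325 ng/mL·h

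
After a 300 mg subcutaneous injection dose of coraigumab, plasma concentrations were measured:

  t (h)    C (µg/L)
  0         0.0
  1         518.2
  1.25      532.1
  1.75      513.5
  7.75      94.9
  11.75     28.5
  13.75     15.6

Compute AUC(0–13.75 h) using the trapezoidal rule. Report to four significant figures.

Trapezoidal AUC_0→13.75:
  [0→1]: (0.0+518.2)/2 × 1 = 259.1
  [1→1.25]: (518.2+532.1)/2 × 0.25 = 131.2875
  [1.25→1.75]: (532.1+513.5)/2 × 0.5 = 261.4
  [1.75→7.75]: (513.5+94.9)/2 × 6 = 1825.2
  [7.75→11.75]: (94.9+28.5)/2 × 4 = 246.8
  [11.75→13.75]: (28.5+15.6)/2 × 2 = 44.1
  Sum = 2767.8875 µg/L·h

AUC = 2768 µg/L·h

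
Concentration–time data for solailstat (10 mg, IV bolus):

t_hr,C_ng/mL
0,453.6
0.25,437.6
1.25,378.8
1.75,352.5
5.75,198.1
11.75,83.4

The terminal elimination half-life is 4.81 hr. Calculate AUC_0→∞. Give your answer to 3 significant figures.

Trapezoidal AUC_0→11.75:
  [0→0.25]: (453.6+437.6)/2 × 0.25 = 111.4
  [0.25→1.25]: (437.6+378.8)/2 × 1 = 408.2
  [1.25→1.75]: (378.8+352.5)/2 × 0.5 = 182.825
  [1.75→5.75]: (352.5+198.1)/2 × 4 = 1101.2
  [5.75→11.75]: (198.1+83.4)/2 × 6 = 844.5
  Sum = 2648.125 ng/mL·hr
k_e = ln2 / t½ = 0.693147 / 4.81 = 0.1441 hr^-1
Extrapolated tail: C_last / k_e = 83.4 / 0.1441 = 578.765
AUC_0→∞ = 2648.125 + 578.765 = 3226.89 ng/mL·hr

AUC = 3230 ng/mL·hr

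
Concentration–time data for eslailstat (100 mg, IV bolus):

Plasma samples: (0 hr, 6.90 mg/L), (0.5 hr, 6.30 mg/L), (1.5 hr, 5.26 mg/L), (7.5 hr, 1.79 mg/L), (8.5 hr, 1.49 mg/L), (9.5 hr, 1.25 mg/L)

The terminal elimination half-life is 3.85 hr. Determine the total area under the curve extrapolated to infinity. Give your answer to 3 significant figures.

Trapezoidal AUC_0→9.5:
  [0→0.5]: (6.90+6.30)/2 × 0.5 = 3.3
  [0.5→1.5]: (6.30+5.26)/2 × 1 = 5.78
  [1.5→7.5]: (5.26+1.79)/2 × 6 = 21.15
  [7.5→8.5]: (1.79+1.49)/2 × 1 = 1.64
  [8.5→9.5]: (1.49+1.25)/2 × 1 = 1.37
  Sum = 33.24 mg/L·hr
k_e = ln2 / t½ = 0.693147 / 3.85 = 0.1800 hr^-1
Extrapolated tail: C_last / k_e = 1.25 / 0.18 = 6.944
AUC_0→∞ = 33.24 + 6.944 = 40.184 mg/L·hr

AUC = 40.2 mg/L·hr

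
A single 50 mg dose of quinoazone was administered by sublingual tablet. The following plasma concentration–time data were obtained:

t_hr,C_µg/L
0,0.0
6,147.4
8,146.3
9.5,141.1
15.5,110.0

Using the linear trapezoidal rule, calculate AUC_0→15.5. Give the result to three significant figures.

Trapezoidal AUC_0→15.5:
  [0→6]: (0.0+147.4)/2 × 6 = 442.2
  [6→8]: (147.4+146.3)/2 × 2 = 293.7
  [8→9.5]: (146.3+141.1)/2 × 1.5 = 215.55
  [9.5→15.5]: (141.1+110.0)/2 × 6 = 753.3
  Sum = 1704.75 µg/L·hr

AUC = 1700 µg/L·hr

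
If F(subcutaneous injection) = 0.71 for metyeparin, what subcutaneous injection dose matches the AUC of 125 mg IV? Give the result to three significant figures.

For equal systemic exposure: F × D_ev = D_iv
D_ev = D_iv / F = 125 / 0.71 = 176.056 mg

D_subcutaneous = 176 mg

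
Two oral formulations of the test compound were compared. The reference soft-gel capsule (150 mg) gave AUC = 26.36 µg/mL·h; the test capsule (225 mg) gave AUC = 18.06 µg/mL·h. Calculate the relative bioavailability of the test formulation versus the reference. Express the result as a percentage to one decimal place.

F_rel = 45.7%

F_rel = (AUC_test/D_test) / (AUC_ref/D_ref)
      = (18.06/225) / (26.36/150)
      = 0.0802667 / 0.175733 = 0.4568 = 45.68%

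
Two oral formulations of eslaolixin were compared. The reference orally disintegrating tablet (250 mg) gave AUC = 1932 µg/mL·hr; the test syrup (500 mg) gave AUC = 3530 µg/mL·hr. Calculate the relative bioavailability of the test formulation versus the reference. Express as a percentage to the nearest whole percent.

F_rel = 91%

F_rel = (AUC_test/D_test) / (AUC_ref/D_ref)
      = (3530/500) / (1932/250)
      = 7.06 / 7.728 = 0.9136 = 91.36%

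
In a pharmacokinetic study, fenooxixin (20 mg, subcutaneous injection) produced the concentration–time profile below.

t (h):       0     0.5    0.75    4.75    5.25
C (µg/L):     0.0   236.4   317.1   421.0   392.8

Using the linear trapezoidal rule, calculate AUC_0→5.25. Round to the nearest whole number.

AUC = 1808 µg/L·h

Trapezoidal AUC_0→5.25:
  [0→0.5]: (0.0+236.4)/2 × 0.5 = 59.1
  [0.5→0.75]: (236.4+317.1)/2 × 0.25 = 69.1875
  [0.75→4.75]: (317.1+421.0)/2 × 4 = 1476.2
  [4.75→5.25]: (421.0+392.8)/2 × 0.5 = 203.45
  Sum = 1807.9375 µg/L·h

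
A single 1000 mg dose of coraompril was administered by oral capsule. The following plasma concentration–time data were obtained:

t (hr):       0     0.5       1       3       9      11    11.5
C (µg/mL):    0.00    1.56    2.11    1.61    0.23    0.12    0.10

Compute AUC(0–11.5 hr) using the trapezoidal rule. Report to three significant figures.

AUC = 11.0 µg/mL·hr

Trapezoidal AUC_0→11.5:
  [0→0.5]: (0.00+1.56)/2 × 0.5 = 0.39
  [0.5→1]: (1.56+2.11)/2 × 0.5 = 0.9175
  [1→3]: (2.11+1.61)/2 × 2 = 3.72
  [3→9]: (1.61+0.23)/2 × 6 = 5.52
  [9→11]: (0.23+0.12)/2 × 2 = 0.35
  [11→11.5]: (0.12+0.10)/2 × 0.5 = 0.055
  Sum = 10.9525 µg/mL·hr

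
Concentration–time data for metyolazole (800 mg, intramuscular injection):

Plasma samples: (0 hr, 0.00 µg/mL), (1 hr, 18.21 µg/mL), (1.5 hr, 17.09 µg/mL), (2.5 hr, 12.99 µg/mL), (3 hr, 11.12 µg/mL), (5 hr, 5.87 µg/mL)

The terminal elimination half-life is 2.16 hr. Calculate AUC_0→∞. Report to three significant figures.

AUC = 74.3 µg/mL·hr

Trapezoidal AUC_0→5:
  [0→1]: (0.00+18.21)/2 × 1 = 9.105
  [1→1.5]: (18.21+17.09)/2 × 0.5 = 8.825
  [1.5→2.5]: (17.09+12.99)/2 × 1 = 15.04
  [2.5→3]: (12.99+11.12)/2 × 0.5 = 6.0275
  [3→5]: (11.12+5.87)/2 × 2 = 16.99
  Sum = 55.9875 µg/mL·hr
k_e = ln2 / t½ = 0.693147 / 2.16 = 0.3209 hr^-1
Extrapolated tail: C_last / k_e = 5.87 / 0.3209 = 18.292
AUC_0→∞ = 55.9875 + 18.292 = 74.2795 µg/mL·hr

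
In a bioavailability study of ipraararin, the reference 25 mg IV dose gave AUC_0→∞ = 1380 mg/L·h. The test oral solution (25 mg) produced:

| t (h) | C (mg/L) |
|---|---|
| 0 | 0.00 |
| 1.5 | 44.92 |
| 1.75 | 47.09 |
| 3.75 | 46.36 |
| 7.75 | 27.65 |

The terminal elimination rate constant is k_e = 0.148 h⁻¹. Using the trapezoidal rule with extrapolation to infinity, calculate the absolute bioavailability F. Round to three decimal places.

Trapezoidal AUC_0→7.75 (oral solution):
  [0→1.5]: (0.00+44.92)/2 × 1.5 = 33.69
  [1.5→1.75]: (44.92+47.09)/2 × 0.25 = 11.50125
  [1.75→3.75]: (47.09+46.36)/2 × 2 = 93.45
  [3.75→7.75]: (46.36+27.65)/2 × 4 = 148.02
  Sum = 286.66125 mg/L·h
Tail: C_last/k_e = 27.65/0.148 = 186.824
AUC_0→∞ (oral solution) = 286.66125 + 186.824 = 473.48525 mg/L·h
F = (AUC_ev/D_ev)/(AUC_iv/D_iv) = (473.48525/25)/(1380/25) = 18.93941/55.2 = 0.3431

F = 0.343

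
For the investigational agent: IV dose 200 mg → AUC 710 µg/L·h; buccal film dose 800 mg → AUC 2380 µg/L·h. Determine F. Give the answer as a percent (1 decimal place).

F = (AUC_ev / D_ev) / (AUC_iv / D_iv)
  = (2380/800) / (710/200)
  = 2.975 / 3.55 = 0.8380
  = 83.80%

F = 83.8%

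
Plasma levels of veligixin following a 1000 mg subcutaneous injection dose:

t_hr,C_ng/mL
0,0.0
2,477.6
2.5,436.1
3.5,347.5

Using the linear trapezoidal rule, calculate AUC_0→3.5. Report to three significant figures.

Trapezoidal AUC_0→3.5:
  [0→2]: (0.0+477.6)/2 × 2 = 477.6
  [2→2.5]: (477.6+436.1)/2 × 0.5 = 228.425
  [2.5→3.5]: (436.1+347.5)/2 × 1 = 391.8
  Sum = 1097.825 ng/mL·hr

AUC = 1100 ng/mL·hr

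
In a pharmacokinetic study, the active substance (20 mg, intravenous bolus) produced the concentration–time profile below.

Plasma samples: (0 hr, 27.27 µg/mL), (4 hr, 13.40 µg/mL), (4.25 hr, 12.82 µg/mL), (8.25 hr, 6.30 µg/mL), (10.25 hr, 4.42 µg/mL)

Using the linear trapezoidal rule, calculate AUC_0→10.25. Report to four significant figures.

AUC = 133.6 µg/mL·hr

Trapezoidal AUC_0→10.25:
  [0→4]: (27.27+13.40)/2 × 4 = 81.34
  [4→4.25]: (13.40+12.82)/2 × 0.25 = 3.2775
  [4.25→8.25]: (12.82+6.30)/2 × 4 = 38.24
  [8.25→10.25]: (6.30+4.42)/2 × 2 = 10.72
  Sum = 133.5775 µg/mL·hr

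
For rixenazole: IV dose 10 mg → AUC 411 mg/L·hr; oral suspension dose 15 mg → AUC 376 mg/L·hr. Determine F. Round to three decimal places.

F = 0.610

F = (AUC_ev / D_ev) / (AUC_iv / D_iv)
  = (376/15) / (411/10)
  = 25.0667 / 41.1 = 0.6099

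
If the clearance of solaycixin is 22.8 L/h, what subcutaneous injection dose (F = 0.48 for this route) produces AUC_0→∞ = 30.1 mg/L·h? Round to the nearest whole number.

Dose = 1430 mg

Dose = CL × AUC_0→∞ / F
     = 22.8 × 30.1 / 0.48 = 1429.75 mg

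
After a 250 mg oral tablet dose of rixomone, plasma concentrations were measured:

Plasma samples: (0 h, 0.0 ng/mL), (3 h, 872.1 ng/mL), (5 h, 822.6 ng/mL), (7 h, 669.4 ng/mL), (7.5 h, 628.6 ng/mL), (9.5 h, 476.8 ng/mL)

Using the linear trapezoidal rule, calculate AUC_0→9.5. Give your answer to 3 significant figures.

Trapezoidal AUC_0→9.5:
  [0→3]: (0.0+872.1)/2 × 3 = 1308.15
  [3→5]: (872.1+822.6)/2 × 2 = 1694.7
  [5→7]: (822.6+669.4)/2 × 2 = 1492.0
  [7→7.5]: (669.4+628.6)/2 × 0.5 = 324.5
  [7.5→9.5]: (628.6+476.8)/2 × 2 = 1105.4
  Sum = 5924.75 ng/mL·h

AUC = 5920 ng/mL·h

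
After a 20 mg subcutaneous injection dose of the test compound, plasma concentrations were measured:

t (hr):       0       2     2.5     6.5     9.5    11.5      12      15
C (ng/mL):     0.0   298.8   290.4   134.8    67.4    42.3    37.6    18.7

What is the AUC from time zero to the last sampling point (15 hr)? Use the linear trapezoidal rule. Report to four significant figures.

AUC = 1814 ng/mL·hr

Trapezoidal AUC_0→15:
  [0→2]: (0.0+298.8)/2 × 2 = 298.8
  [2→2.5]: (298.8+290.4)/2 × 0.5 = 147.3
  [2.5→6.5]: (290.4+134.8)/2 × 4 = 850.4
  [6.5→9.5]: (134.8+67.4)/2 × 3 = 303.3
  [9.5→11.5]: (67.4+42.3)/2 × 2 = 109.7
  [11.5→12]: (42.3+37.6)/2 × 0.5 = 19.975
  [12→15]: (37.6+18.7)/2 × 3 = 84.45
  Sum = 1813.925 ng/mL·hr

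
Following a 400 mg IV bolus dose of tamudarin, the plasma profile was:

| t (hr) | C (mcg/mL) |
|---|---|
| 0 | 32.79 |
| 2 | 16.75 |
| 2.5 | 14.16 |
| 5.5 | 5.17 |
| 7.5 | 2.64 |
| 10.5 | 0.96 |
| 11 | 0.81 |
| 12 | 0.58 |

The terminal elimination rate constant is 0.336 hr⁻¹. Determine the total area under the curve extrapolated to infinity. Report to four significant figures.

AUC = 102.3 mcg/mL·hr

Trapezoidal AUC_0→12:
  [0→2]: (32.79+16.75)/2 × 2 = 49.54
  [2→2.5]: (16.75+14.16)/2 × 0.5 = 7.7275
  [2.5→5.5]: (14.16+5.17)/2 × 3 = 28.995
  [5.5→7.5]: (5.17+2.64)/2 × 2 = 7.81
  [7.5→10.5]: (2.64+0.96)/2 × 3 = 5.4
  [10.5→11]: (0.96+0.81)/2 × 0.5 = 0.4425
  [11→12]: (0.81+0.58)/2 × 1 = 0.695
  Sum = 100.61 mcg/mL·hr
Extrapolated tail: C_last / k_e = 0.58 / 0.336 = 1.726
AUC_0→∞ = 100.61 + 1.726 = 102.336 mcg/mL·hr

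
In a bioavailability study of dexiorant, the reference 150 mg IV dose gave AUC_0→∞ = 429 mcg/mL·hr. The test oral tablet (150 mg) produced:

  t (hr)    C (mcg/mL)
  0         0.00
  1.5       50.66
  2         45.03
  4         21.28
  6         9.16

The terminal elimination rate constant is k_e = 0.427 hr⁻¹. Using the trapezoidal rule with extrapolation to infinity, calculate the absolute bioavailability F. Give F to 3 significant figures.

Trapezoidal AUC_0→6 (oral tablet):
  [0→1.5]: (0.00+50.66)/2 × 1.5 = 37.995
  [1.5→2]: (50.66+45.03)/2 × 0.5 = 23.9225
  [2→4]: (45.03+21.28)/2 × 2 = 66.31
  [4→6]: (21.28+9.16)/2 × 2 = 30.44
  Sum = 158.6675 mcg/mL·hr
Tail: C_last/k_e = 9.16/0.427 = 21.452
AUC_0→∞ (oral tablet) = 158.6675 + 21.452 = 180.1195 mcg/mL·hr
F = (AUC_ev/D_ev)/(AUC_iv/D_iv) = (180.1195/150)/(429/150) = 1.2008/2.86 = 0.4199

F = 0.420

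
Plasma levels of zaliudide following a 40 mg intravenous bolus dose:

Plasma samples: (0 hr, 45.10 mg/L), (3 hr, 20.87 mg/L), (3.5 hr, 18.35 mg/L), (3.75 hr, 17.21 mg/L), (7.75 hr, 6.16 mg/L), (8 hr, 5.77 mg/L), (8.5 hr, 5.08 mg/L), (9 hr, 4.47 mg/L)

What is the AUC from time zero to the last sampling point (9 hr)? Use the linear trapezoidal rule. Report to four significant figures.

AUC = 166.5 mg/L·hr

Trapezoidal AUC_0→9:
  [0→3]: (45.10+20.87)/2 × 3 = 98.955
  [3→3.5]: (20.87+18.35)/2 × 0.5 = 9.805
  [3.5→3.75]: (18.35+17.21)/2 × 0.25 = 4.445
  [3.75→7.75]: (17.21+6.16)/2 × 4 = 46.74
  [7.75→8]: (6.16+5.77)/2 × 0.25 = 1.49125
  [8→8.5]: (5.77+5.08)/2 × 0.5 = 2.7125
  [8.5→9]: (5.08+4.47)/2 × 0.5 = 2.3875
  Sum = 166.53625 mg/L·hr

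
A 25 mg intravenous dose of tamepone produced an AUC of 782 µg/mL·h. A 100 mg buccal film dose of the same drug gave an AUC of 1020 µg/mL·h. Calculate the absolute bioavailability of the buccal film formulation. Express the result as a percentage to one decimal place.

F = (AUC_ev / D_ev) / (AUC_iv / D_iv)
  = (1020/100) / (782/25)
  = 10.2 / 31.28 = 0.3261
  = 32.61%

F = 32.6%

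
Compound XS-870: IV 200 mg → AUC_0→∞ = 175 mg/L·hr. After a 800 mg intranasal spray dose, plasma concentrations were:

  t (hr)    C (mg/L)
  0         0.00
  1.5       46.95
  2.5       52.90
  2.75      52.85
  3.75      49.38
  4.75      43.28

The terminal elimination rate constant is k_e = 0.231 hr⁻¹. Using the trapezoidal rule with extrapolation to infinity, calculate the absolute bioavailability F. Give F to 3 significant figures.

F = 0.547

Trapezoidal AUC_0→4.75 (intranasal spray):
  [0→1.5]: (0.00+46.95)/2 × 1.5 = 35.2125
  [1.5→2.5]: (46.95+52.90)/2 × 1 = 49.925
  [2.5→2.75]: (52.90+52.85)/2 × 0.25 = 13.21875
  [2.75→3.75]: (52.85+49.38)/2 × 1 = 51.115
  [3.75→4.75]: (49.38+43.28)/2 × 1 = 46.33
  Sum = 195.80125 mg/L·hr
Tail: C_last/k_e = 43.28/0.231 = 187.359
AUC_0→∞ (intranasal spray) = 195.80125 + 187.359 = 383.16025 mg/L·hr
F = (AUC_ev/D_ev)/(AUC_iv/D_iv) = (383.16025/800)/(175/200) = 0.47895/0.875 = 0.5474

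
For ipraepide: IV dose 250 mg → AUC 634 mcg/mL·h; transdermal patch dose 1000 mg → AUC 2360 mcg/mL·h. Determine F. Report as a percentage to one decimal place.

F = (AUC_ev / D_ev) / (AUC_iv / D_iv)
  = (2360/1000) / (634/250)
  = 2.36 / 2.536 = 0.9306
  = 93.06%

F = 93.1%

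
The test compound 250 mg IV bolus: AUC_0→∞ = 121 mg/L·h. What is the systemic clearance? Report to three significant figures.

CL = Dose_iv / AUC_0→∞
   = 250 / 121 = 2.06612 L/h

CL = 2.07 L/h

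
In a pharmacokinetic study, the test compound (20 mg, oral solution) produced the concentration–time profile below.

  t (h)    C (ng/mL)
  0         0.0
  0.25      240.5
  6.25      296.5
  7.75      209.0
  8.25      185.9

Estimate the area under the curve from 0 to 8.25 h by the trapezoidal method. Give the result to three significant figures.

Trapezoidal AUC_0→8.25:
  [0→0.25]: (0.0+240.5)/2 × 0.25 = 30.0625
  [0.25→6.25]: (240.5+296.5)/2 × 6 = 1611.0
  [6.25→7.75]: (296.5+209.0)/2 × 1.5 = 379.125
  [7.75→8.25]: (209.0+185.9)/2 × 0.5 = 98.725
  Sum = 2118.9125 ng/mL·h

AUC = 2120 ng/mL·h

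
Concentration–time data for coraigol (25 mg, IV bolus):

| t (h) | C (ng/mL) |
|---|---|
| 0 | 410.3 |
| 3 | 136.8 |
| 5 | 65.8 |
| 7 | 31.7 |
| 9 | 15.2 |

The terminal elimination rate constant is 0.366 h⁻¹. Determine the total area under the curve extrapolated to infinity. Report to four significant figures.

AUC = 1209 ng/mL·h

Trapezoidal AUC_0→9:
  [0→3]: (410.3+136.8)/2 × 3 = 820.65
  [3→5]: (136.8+65.8)/2 × 2 = 202.6
  [5→7]: (65.8+31.7)/2 × 2 = 97.5
  [7→9]: (31.7+15.2)/2 × 2 = 46.9
  Sum = 1167.65 ng/mL·h
Extrapolated tail: C_last / k_e = 15.2 / 0.366 = 41.530
AUC_0→∞ = 1167.65 + 41.530 = 1209.18 ng/mL·h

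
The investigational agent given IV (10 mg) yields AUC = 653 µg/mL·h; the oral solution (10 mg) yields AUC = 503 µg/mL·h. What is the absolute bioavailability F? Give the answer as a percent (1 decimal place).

F = 77.0%

F = (AUC_ev / D_ev) / (AUC_iv / D_iv)
  = (503/10) / (653/10)
  = 50.3 / 65.3 = 0.7703
  = 77.03%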